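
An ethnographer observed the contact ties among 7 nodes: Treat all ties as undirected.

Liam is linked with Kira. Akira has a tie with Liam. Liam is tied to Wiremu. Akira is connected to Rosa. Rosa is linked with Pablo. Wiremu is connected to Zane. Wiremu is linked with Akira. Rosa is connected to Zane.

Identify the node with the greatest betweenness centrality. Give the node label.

Unnormalized betweenness of each node: Akira:5, Kira:0, Liam:5, Pablo:0, Rosa:11/2, Wiremu:5/2, Zane:1.
Rosa has the largest value, 11/2, making it the main broker — the node through which the most shortest paths run.

Rosa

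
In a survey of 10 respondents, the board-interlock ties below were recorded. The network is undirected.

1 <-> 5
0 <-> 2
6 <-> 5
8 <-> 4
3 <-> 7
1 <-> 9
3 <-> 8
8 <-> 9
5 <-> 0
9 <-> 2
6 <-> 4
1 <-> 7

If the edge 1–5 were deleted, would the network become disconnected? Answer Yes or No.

No

Even without that edge, 1 still reaches 5 via 1 – 9 – 2 – 0 – 5, so the network stays connected. Not a bridge.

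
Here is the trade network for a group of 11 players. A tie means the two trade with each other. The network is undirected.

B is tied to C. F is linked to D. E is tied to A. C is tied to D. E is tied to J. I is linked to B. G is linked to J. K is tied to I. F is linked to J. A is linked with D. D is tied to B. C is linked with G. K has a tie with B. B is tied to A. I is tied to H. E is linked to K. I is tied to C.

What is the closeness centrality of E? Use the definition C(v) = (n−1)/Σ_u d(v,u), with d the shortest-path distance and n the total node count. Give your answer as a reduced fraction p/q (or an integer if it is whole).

10/19

Distances from E: A:1, B:2, C:3, D:2, F:2, G:2, H:3, I:2, J:1, K:1. Sum = 19.
n = 11, so closeness = 10/19.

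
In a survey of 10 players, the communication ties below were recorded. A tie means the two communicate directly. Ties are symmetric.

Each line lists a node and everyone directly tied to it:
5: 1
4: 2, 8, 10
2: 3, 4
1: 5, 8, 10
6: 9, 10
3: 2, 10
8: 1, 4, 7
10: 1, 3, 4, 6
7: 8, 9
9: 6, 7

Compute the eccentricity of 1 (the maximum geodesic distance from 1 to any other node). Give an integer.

3

Distances from 1: 2:3, 3:2, 4:2, 5:1, 6:2, 7:2, 8:1, 9:3, 10:1.
The largest is 3 (to 2 and 9), so the eccentricity of 1 is 3.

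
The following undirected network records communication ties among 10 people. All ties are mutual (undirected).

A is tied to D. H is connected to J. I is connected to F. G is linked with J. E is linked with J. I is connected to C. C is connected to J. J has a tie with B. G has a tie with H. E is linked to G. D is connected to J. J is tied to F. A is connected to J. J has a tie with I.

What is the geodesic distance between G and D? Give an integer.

One shortest route is G – J – D, which uses 2 edges, and G and D are not directly tied, so nothing shorter exists. So d(G,D) = 2.

2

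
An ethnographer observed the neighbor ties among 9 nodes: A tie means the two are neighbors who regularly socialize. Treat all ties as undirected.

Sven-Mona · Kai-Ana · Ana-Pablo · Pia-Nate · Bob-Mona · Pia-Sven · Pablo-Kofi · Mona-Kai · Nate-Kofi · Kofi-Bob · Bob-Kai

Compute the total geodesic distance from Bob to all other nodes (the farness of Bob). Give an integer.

14

Distances from Bob: Ana:2, Kai:1, Kofi:1, Mona:1, Nate:2, Pablo:2, Pia:3, Sven:2.
Sum = 2 + 1 + 1 + 1 + 2 + 2 + 3 + 2 = 14.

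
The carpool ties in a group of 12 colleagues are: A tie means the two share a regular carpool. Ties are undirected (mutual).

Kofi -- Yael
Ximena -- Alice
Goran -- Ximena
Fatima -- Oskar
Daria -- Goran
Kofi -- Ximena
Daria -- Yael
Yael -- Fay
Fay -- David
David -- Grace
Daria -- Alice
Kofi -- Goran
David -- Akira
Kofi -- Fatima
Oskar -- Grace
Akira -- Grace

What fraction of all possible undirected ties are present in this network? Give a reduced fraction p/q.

8/33

There are 16 edges and 12 nodes, so the maximum possible is C(12,2) = 66.
Density = 16/66 = 8/33.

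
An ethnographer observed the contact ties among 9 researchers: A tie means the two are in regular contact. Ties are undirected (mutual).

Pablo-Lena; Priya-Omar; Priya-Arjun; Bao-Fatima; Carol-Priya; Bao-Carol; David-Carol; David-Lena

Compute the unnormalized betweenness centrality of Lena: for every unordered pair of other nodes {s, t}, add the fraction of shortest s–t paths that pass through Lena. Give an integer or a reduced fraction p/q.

7

Pairs whose geodesics pass through Lena — Fatima–Pablo: 1; Carol–Pablo: 1; David–Pablo: 1; Omar–Pablo: 1; Priya–Pablo: 1; Pablo–Arjun: 1; Pablo–Bao: 1.
All other pairs contribute 0.
Summing the contributions gives betweenness(Lena) = 7.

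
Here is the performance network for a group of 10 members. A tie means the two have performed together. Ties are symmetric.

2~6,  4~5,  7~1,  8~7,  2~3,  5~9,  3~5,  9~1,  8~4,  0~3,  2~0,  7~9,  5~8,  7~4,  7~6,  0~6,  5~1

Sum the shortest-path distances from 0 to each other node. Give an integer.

Distances from 0: 1:3, 2:1, 3:1, 4:3, 5:2, 6:1, 7:2, 8:3, 9:3.
Sum = 3 + 1 + 1 + 3 + 2 + 1 + 2 + 3 + 3 = 19.

19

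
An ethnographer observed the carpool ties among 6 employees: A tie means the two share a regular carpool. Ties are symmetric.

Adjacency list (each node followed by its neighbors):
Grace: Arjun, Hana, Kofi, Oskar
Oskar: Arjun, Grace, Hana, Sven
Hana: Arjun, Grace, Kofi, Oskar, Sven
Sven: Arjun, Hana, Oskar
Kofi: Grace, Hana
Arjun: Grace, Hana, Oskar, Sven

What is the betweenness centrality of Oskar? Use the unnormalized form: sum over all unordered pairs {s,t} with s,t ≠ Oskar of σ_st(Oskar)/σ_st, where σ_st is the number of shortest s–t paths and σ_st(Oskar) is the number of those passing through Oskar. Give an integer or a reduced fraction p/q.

Pairs whose geodesics pass through Oskar — Grace–Sven: 1/3.
All other pairs contribute 0.
Summing the contributions gives betweenness(Oskar) = 1/3.

1/3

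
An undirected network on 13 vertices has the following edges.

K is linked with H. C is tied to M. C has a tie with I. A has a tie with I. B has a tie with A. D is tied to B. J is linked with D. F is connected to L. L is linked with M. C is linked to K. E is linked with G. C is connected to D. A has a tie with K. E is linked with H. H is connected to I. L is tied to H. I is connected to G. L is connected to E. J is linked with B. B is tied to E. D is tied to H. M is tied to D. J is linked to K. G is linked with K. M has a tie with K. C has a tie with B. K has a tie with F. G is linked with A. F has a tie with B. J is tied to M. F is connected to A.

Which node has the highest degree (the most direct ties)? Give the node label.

Degrees — A:5, B:6, C:5, D:5, E:4, F:4, G:4, H:5, I:4, J:4, K:7, L:4, M:5.
The maximum is 7, attained only by K.

K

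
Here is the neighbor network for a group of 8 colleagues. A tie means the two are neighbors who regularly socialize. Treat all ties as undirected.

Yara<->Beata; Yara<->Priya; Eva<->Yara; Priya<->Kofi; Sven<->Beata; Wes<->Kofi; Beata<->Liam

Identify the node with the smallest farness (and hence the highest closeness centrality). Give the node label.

Yara

Farness (sum of distances to all others) for each node — Beata:14, Eva:18, Kofi:18, Liam:20, Priya:14, Sven:20, Wes:24, Yara:12.
The smallest farness is 12, for Yara, so Yara has the highest closeness.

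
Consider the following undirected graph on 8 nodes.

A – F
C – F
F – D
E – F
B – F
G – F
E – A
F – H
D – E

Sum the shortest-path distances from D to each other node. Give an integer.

Distances from D: A:2, B:2, C:2, E:1, F:1, G:2, H:2.
Sum = 2 + 2 + 2 + 1 + 1 + 2 + 2 = 12.

12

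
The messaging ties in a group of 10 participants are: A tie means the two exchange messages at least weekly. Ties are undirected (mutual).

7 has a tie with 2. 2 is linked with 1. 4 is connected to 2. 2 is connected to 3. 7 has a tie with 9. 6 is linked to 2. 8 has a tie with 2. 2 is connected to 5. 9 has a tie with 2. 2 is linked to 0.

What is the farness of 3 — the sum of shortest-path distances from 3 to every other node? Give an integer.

17

Distances from 3: 0:2, 1:2, 2:1, 4:2, 5:2, 6:2, 7:2, 8:2, 9:2.
Sum = 2 + 2 + 1 + 2 + 2 + 2 + 2 + 2 + 2 = 17.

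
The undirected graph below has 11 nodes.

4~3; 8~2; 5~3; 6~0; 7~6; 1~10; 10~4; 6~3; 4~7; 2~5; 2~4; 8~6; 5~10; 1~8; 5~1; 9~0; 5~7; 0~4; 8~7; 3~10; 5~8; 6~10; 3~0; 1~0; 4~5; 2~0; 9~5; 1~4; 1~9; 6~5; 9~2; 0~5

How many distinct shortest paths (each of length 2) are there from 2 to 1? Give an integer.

The shortest distance is 2. The length-2 paths are: 2–4–1; 2–9–1; 2–5–1; 2–8–1; 2–0–1.
That gives 5 distinct shortest paths.

5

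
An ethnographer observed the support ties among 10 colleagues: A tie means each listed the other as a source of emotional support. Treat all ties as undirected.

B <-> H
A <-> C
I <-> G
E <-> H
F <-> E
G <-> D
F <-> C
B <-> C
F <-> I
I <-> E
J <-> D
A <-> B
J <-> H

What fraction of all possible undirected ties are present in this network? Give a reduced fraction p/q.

There are 13 edges and 10 nodes, so the maximum possible is C(10,2) = 45.
Density = 13/45.

13/45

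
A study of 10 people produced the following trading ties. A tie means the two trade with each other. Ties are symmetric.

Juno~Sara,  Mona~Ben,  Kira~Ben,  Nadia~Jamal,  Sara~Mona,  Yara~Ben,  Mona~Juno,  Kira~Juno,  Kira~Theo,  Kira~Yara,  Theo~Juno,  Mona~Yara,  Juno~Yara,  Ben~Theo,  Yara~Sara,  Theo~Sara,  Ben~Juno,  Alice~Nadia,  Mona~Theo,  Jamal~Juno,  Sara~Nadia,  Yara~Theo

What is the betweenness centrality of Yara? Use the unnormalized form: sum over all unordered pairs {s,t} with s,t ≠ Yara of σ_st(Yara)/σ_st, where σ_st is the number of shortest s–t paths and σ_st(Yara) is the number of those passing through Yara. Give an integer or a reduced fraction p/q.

Pairs whose geodesics pass through Yara — Mona–Kira: 1/4; Sara–Kira: 1/3; Sara–Ben: 1/4; Kira–Alice: 1/4; Kira–Nadia: 1/4; Ben–Alice: 1/5; Ben–Nadia: 1/5.
All other pairs contribute 0.
Summing the contributions gives betweenness(Yara) = 26/15.

26/15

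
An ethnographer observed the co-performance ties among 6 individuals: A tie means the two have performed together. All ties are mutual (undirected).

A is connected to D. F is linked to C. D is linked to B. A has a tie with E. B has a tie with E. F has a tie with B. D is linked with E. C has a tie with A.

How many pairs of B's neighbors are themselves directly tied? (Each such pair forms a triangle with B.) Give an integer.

B's neighbors: D, E, and F.
Neighbor pairs that are themselves tied: B–D–E. Each forms one triangle with B, for 1 in total.

1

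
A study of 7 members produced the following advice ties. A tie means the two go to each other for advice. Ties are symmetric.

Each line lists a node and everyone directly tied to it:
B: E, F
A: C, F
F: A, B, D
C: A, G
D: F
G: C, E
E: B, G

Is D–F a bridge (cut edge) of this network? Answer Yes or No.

Without the D–F edge there is no alternate route between D and F, so the network disconnects. It is a bridge.

Yes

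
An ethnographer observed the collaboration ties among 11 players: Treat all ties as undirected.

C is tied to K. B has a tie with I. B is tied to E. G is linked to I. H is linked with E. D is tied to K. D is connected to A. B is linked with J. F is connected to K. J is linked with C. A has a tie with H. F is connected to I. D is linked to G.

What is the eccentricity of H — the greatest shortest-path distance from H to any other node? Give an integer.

4

Distances from H: A:1, B:2, C:4, D:2, E:1, F:4, G:3, I:3, J:3, K:3.
The largest is 4 (to F and C), so the eccentricity of H is 4.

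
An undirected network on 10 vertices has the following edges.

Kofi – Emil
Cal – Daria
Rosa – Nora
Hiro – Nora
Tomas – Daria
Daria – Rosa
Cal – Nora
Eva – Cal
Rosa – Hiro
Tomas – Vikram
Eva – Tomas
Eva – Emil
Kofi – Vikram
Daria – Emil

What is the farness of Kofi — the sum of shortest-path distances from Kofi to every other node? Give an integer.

Distances from Kofi: Cal:3, Daria:2, Emil:1, Eva:2, Hiro:4, Nora:4, Rosa:3, Tomas:2, Vikram:1.
Sum = 3 + 2 + 1 + 2 + 4 + 4 + 3 + 2 + 1 = 22.

22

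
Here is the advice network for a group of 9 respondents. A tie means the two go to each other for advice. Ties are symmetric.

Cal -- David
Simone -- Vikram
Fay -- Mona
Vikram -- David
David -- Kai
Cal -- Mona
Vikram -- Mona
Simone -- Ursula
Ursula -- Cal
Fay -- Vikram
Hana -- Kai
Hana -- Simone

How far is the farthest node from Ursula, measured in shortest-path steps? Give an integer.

Distances from Ursula: Cal:1, David:2, Fay:3, Hana:2, Kai:3, Mona:2, Simone:1, Vikram:2.
The largest is 3 (to Kai and Fay), so the eccentricity of Ursula is 3.

3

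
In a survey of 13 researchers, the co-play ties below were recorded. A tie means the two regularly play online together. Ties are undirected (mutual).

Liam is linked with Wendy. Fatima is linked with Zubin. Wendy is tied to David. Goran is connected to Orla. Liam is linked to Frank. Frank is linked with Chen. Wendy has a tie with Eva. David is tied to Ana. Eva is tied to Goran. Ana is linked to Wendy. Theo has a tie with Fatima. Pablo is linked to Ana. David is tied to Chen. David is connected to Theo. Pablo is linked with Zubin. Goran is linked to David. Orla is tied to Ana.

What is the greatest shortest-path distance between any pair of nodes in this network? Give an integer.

Eccentricity of each node (its greatest distance to any other): Ana:3, Chen:4, David:3, Eva:4, Fatima:4, Frank:5, Goran:4, Liam:4, Orla:4, Pablo:4, Theo:3, Wendy:3, Zubin:5.
The maximum eccentricity is 5, realized for instance by the pair Zubin–Frank via Zubin – Pablo – Ana – David – Chen – Frank. So the diameter is 5.

5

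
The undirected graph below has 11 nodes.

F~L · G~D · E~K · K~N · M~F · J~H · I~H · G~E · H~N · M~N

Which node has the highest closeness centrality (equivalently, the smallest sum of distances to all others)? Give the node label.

N

Farness (sum of distances to all others) for each node — D:45, E:29, F:33, G:36, H:26, I:35, J:35, K:24, L:42, M:26, N:21.
The smallest farness is 21, for N, so N has the highest closeness.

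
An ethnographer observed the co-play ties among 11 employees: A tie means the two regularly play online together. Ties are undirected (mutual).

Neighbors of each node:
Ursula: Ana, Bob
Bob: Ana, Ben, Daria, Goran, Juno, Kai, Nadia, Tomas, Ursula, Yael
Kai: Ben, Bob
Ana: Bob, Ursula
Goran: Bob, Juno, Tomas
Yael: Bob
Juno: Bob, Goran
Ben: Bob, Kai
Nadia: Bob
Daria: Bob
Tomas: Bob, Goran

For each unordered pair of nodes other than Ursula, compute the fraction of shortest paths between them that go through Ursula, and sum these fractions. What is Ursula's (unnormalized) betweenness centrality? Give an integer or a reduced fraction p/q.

No shortest path between any pair of other nodes passes through Ursula.
Summing the contributions gives betweenness(Ursula) = 0.

0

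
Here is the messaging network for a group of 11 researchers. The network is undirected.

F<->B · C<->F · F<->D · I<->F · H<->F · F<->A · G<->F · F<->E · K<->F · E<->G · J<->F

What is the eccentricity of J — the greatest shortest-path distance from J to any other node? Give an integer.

Distances from J: A:2, B:2, C:2, D:2, E:2, F:1, G:2, H:2, I:2, K:2.
The largest is 2 (to K, H, B, C, G, D, E, I, and A), so the eccentricity of J is 2.

2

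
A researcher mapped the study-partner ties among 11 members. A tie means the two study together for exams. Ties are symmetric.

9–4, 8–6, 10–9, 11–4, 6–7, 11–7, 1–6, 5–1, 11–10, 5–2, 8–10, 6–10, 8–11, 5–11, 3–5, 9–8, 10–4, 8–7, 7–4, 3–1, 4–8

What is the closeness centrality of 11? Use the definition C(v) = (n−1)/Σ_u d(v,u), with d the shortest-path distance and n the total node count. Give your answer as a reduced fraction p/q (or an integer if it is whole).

2/3

Distances from 11: 1:2, 2:2, 3:2, 4:1, 5:1, 6:2, 7:1, 8:1, 9:2, 10:1. Sum = 15.
n = 11, so closeness = 10/15 = 2/3.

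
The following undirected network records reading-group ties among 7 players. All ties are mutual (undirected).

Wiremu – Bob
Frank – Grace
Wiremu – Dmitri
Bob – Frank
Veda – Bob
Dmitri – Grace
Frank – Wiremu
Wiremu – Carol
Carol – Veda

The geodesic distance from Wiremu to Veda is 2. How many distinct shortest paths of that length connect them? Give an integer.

2

The shortest distance is 2. The length-2 paths are: Wiremu–Carol–Veda; Wiremu–Bob–Veda.
That gives 2 distinct shortest paths.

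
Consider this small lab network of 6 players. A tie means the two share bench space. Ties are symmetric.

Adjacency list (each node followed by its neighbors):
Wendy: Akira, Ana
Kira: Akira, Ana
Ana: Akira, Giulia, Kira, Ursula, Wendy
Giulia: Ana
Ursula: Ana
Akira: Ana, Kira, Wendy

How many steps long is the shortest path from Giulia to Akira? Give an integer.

2

One shortest route is Giulia – Ana – Akira, which uses 2 edges, and Giulia and Akira are not directly tied, so nothing shorter exists. So d(Giulia,Akira) = 2.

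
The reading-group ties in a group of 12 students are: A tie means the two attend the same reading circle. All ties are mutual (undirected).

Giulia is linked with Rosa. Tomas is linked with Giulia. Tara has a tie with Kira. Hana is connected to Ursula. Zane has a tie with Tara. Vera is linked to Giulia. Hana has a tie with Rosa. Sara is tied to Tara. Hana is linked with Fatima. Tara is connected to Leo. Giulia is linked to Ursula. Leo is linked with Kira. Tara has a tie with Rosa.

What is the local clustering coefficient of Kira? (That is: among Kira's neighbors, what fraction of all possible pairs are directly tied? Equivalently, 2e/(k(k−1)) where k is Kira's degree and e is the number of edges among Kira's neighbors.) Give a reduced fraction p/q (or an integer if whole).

Kira's neighbors: Leo and Tara (k = 2).
Possible neighbor pairs: C(2,2) = 1. Edges among them: Leo–Tara → e = 1.
Clustering(Kira) = 1/1.

1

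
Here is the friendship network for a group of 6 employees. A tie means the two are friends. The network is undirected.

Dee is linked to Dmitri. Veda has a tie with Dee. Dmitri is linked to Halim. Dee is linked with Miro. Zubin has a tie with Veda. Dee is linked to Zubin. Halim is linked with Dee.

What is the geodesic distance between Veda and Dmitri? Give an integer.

2

One shortest route is Veda – Dee – Dmitri, which uses 2 edges, and Veda and Dmitri are not directly tied, so nothing shorter exists. So d(Veda,Dmitri) = 2.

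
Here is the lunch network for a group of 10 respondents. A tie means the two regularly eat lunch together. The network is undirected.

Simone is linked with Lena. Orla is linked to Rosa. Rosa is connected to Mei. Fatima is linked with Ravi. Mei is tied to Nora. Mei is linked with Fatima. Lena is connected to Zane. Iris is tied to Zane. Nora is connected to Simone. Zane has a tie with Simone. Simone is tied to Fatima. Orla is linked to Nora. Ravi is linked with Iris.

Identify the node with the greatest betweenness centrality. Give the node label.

Unnormalized betweenness of each node: Fatima:10, Iris:3/2, Lena:0, Mei:47/6, Nora:28/3, Orla:3/2, Ravi:3, Rosa:7/6, Simone:85/6, Zane:9/2.
Simone has the largest value, 85/6, making it the main broker — the node through which the most shortest paths run.

Simone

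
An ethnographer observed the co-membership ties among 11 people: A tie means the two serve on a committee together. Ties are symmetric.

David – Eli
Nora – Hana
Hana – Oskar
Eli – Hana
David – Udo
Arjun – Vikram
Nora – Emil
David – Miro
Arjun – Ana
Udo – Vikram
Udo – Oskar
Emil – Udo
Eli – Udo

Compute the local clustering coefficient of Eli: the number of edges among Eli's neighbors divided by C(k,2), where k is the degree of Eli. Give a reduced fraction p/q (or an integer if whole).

Eli's neighbors: David, Hana, and Udo (k = 3).
Possible neighbor pairs: C(3,2) = 3. Edges among them: David–Udo → e = 1.
Clustering(Eli) = 1/3.

1/3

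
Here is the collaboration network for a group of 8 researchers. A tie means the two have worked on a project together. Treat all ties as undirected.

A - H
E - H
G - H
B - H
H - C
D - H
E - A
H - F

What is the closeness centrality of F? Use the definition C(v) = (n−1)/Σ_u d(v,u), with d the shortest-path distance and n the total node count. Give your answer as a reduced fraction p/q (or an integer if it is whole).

Distances from F: A:2, B:2, C:2, D:2, E:2, G:2, H:1. Sum = 13.
n = 8, so closeness = 7/13.

7/13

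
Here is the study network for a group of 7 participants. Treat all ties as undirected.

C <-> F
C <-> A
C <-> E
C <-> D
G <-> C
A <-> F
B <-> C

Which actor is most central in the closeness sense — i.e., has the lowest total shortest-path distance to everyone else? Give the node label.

Farness (sum of distances to all others) for each node — A:10, B:11, C:6, D:11, E:11, F:10, G:11.
The smallest farness is 6, for C, so C has the highest closeness.

C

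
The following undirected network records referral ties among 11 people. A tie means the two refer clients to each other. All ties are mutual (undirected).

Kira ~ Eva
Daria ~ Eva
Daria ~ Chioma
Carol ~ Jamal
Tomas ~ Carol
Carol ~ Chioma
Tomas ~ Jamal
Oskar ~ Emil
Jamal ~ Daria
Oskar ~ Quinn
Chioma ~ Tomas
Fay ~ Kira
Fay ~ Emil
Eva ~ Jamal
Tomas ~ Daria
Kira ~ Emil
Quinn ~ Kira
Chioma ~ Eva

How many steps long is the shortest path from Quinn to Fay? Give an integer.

2

One shortest route is Quinn – Kira – Fay, which uses 2 edges, and Quinn and Fay are not directly tied, so nothing shorter exists. So d(Quinn,Fay) = 2.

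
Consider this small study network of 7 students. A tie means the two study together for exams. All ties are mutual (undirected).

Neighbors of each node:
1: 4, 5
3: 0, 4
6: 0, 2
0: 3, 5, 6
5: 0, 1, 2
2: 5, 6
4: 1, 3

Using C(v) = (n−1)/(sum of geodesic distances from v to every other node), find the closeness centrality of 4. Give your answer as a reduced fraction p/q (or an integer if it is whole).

1/2

Distances from 4: 0:2, 1:1, 2:3, 3:1, 5:2, 6:3. Sum = 12.
n = 7, so closeness = 6/12 = 1/2.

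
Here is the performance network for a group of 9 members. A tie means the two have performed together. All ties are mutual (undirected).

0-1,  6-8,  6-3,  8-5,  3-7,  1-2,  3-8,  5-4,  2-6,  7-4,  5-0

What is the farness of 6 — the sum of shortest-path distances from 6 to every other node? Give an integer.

15

Distances from 6: 0:3, 1:2, 2:1, 3:1, 4:3, 5:2, 7:2, 8:1.
Sum = 3 + 2 + 1 + 1 + 3 + 2 + 2 + 1 = 15.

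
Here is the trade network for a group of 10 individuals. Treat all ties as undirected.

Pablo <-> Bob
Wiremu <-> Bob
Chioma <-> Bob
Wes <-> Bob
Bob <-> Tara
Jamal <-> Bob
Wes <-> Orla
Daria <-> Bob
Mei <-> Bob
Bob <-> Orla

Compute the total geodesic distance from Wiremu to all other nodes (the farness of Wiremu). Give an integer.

17

Distances from Wiremu: Bob:1, Chioma:2, Daria:2, Jamal:2, Mei:2, Orla:2, Pablo:2, Tara:2, Wes:2.
Sum = 1 + 2 + 2 + 2 + 2 + 2 + 2 + 2 + 2 = 17.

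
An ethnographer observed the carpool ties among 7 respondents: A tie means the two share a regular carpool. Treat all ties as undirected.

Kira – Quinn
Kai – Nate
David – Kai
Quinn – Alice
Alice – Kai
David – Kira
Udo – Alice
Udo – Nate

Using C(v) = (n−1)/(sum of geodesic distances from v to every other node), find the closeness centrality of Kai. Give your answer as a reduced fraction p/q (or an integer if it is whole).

Distances from Kai: Alice:1, David:1, Kira:2, Nate:1, Quinn:2, Udo:2. Sum = 9.
n = 7, so closeness = 6/9 = 2/3.

2/3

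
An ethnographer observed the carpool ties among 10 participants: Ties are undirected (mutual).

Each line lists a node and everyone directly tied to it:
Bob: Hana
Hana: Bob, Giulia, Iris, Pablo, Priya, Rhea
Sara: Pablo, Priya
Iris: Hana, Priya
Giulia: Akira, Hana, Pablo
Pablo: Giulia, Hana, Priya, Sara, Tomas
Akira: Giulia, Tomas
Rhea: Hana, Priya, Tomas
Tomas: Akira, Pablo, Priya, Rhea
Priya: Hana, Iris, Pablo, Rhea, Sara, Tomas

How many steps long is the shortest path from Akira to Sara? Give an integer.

One shortest route is Akira – Tomas – Priya – Sara, which uses 3 edges, and at distance 2 from Akira we only reach {Hana, Pablo, Priya, Rhea}, which does not include Sara. So d(Akira,Sara) = 3.

3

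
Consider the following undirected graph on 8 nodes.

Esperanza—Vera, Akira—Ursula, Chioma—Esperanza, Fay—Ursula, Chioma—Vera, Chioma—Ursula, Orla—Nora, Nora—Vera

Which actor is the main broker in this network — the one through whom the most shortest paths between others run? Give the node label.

Unnormalized betweenness of each node: Akira:0, Chioma:12, Esperanza:0, Fay:0, Nora:6, Orla:0, Ursula:11, Vera:10.
Chioma has the largest value, 12, making it the main broker — the node through which the most shortest paths run.

Chioma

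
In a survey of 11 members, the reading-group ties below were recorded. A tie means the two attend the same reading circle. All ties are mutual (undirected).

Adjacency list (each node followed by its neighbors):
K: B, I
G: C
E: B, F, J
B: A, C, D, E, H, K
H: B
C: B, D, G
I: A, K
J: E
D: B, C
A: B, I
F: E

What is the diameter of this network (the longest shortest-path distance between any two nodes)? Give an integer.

4

Eccentricity of each node (its greatest distance to any other): A:3, B:2, C:3, D:3, E:3, F:4, G:4, H:3, I:4, J:4, K:3.
The maximum eccentricity is 4, realized for instance by the pair J–I via J – E – B – A – I. So the diameter is 4.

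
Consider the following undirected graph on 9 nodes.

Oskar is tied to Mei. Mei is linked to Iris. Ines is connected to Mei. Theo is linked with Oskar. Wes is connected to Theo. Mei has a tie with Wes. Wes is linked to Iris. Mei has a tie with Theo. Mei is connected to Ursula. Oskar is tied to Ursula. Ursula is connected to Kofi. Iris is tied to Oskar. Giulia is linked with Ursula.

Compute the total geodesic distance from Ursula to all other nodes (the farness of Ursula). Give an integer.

12

Distances from Ursula: Giulia:1, Ines:2, Iris:2, Kofi:1, Mei:1, Oskar:1, Theo:2, Wes:2.
Sum = 1 + 2 + 2 + 1 + 1 + 1 + 2 + 2 = 12.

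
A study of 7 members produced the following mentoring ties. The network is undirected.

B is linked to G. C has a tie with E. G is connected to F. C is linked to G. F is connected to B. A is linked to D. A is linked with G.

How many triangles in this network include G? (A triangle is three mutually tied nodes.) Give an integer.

G's neighbors: A, B, C, and F.
Neighbor pairs that are themselves tied: G–B–F. Each forms one triangle with G, for 1 in total.

1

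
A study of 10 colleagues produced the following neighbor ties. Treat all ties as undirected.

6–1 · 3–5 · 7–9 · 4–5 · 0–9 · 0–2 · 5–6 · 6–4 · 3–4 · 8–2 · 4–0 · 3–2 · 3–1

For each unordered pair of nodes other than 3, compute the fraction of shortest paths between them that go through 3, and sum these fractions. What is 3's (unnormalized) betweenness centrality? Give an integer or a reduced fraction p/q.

19/2

Pairs whose geodesics pass through 3 — 0–1: 2/3; 2–1: 1; 2–4: 1/2; 2–6: 3/4; 2–5: 1; 8–1: 1; 8–4: 1/2; 8–6: 3/4; 8–5: 1; 9–1: 2/3; 7–1: 2/3; 1–4: 1/2; 1–5: 1/2.
All other pairs contribute 0.
Summing the contributions gives betweenness(3) = 19/2.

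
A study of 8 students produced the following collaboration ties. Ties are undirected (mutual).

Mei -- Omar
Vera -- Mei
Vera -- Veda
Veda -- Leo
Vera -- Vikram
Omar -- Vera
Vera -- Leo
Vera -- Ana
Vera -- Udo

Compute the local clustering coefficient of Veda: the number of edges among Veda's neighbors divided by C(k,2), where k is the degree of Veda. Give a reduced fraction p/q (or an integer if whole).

Veda's neighbors: Leo and Vera (k = 2).
Possible neighbor pairs: C(2,2) = 1. Edges among them: Leo–Vera → e = 1.
Clustering(Veda) = 1/1.

1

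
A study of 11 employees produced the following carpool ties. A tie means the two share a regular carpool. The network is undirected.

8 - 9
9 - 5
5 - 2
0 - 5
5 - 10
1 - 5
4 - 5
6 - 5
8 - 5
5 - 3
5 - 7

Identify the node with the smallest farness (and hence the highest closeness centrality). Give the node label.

5

Farness (sum of distances to all others) for each node — 0:19, 1:19, 2:19, 3:19, 4:19, 5:10, 6:19, 7:19, 8:18, 9:18, 10:19.
The smallest farness is 10, for 5, so 5 has the highest closeness.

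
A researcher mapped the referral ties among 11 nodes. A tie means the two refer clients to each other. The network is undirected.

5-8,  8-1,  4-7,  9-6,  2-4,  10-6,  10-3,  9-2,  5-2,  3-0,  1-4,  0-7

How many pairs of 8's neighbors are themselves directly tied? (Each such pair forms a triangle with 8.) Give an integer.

0

8's neighbors are 1 and 5, but none of them are tied to each other, so no triangle contains 8.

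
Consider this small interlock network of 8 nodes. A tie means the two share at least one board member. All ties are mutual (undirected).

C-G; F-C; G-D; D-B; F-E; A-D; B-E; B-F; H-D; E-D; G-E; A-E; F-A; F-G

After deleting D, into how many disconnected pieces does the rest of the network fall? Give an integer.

2

Without D, the remaining ties split the others into: {H}; {A, B, C, E, F, G}.
That's 2 separate components.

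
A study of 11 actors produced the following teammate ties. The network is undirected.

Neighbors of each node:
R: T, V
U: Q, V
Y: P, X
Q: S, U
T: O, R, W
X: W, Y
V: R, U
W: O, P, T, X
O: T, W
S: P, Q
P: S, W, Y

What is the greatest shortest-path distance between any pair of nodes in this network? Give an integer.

Eccentricity of each node (its greatest distance to any other): O:4, P:4, Q:4, R:4, S:4, T:4, U:5, V:5, W:4, X:5, Y:5.
The maximum eccentricity is 5, realized for instance by the pair U–X via U – Q – S – P – W – X. So the diameter is 5.

5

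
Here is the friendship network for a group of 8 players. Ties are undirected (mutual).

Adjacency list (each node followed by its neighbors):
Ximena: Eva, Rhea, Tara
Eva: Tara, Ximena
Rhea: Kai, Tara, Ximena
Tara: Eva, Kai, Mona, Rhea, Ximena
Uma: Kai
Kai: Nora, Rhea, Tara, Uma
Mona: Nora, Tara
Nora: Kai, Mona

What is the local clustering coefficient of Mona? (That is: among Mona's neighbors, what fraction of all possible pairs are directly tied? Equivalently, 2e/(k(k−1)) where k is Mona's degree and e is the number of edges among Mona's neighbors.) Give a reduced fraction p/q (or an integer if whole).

Mona's neighbors: Nora and Tara (k = 2).
Possible neighbor pairs: C(2,2) = 1. Edges among them: none → e = 0.
Clustering(Mona) = 0/1.

0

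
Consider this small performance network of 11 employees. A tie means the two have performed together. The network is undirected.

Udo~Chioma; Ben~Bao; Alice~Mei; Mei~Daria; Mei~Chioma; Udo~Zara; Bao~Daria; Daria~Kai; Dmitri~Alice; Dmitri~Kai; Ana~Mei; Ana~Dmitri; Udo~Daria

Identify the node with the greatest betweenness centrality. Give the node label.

Daria

Unnormalized betweenness of each node: Alice:1, Ana:1, Bao:9, Ben:0, Chioma:3, Daria:25, Dmitri:5/2, Kai:5, Mei:31/2, Udo:11, Zara:0.
Daria has the largest value, 25, making it the main broker — the node through which the most shortest paths run.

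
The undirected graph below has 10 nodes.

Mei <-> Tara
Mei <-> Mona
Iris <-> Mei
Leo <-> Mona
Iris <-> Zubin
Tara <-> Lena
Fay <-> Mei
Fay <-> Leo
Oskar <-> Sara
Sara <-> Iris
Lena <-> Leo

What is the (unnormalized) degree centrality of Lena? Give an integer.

2

Lena is directly tied to Leo and Tara. That is 2 neighbors, so the degree of Lena is 2.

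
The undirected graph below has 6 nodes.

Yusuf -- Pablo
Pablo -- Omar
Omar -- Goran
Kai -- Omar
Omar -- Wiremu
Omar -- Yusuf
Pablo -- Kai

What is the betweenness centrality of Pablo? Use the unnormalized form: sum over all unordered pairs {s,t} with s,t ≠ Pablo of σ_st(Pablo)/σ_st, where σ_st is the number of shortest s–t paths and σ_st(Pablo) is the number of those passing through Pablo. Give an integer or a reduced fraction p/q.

Pairs whose geodesics pass through Pablo — Kai–Yusuf: 1/2.
All other pairs contribute 0.
Summing the contributions gives betweenness(Pablo) = 1/2.

1/2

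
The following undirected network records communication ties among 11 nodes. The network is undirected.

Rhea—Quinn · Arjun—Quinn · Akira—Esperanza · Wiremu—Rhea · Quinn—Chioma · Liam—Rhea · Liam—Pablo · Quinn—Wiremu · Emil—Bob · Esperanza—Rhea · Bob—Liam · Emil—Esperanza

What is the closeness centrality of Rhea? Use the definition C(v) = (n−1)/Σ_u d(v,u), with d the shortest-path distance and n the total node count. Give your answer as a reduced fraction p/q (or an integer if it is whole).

Distances from Rhea: Akira:2, Arjun:2, Bob:2, Chioma:2, Emil:2, Esperanza:1, Liam:1, Pablo:2, Quinn:1, Wiremu:1. Sum = 16.
n = 11, so closeness = 10/16 = 5/8.

5/8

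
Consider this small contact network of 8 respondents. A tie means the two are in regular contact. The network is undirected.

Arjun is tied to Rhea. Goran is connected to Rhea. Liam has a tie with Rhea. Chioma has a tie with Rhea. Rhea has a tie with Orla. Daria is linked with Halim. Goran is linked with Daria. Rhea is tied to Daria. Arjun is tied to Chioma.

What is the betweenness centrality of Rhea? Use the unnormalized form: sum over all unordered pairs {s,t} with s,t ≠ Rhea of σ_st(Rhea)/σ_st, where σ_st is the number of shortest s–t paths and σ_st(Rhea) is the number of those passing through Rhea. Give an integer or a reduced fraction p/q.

Pairs whose geodesics pass through Rhea — Goran–Arjun: 1; Goran–Chioma: 1; Goran–Liam: 1; Goran–Orla: 1; Arjun–Halim: 1; Arjun–Daria: 1; Arjun–Liam: 1; Arjun–Orla: 1; Halim–Chioma: 1; Halim–Liam: 1; Halim–Orla: 1; Daria–Chioma: 1; Daria–Liam: 1; Daria–Orla: 1 … (+3 more pairs).
All other pairs contribute 0.
Summing the contributions gives betweenness(Rhea) = 17.

17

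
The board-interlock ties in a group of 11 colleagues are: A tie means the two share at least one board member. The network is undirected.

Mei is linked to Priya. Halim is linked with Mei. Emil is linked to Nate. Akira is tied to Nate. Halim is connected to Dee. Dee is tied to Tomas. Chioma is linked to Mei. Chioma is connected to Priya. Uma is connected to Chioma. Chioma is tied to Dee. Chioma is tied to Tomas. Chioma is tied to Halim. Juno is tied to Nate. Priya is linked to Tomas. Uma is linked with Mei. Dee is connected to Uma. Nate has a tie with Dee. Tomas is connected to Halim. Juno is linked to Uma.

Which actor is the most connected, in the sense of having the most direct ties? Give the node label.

Chioma

Degrees — Akira:1, Chioma:6, Dee:5, Emil:1, Halim:4, Juno:2, Mei:4, Nate:4, Priya:3, Tomas:4, Uma:4.
The maximum is 6, attained only by Chioma.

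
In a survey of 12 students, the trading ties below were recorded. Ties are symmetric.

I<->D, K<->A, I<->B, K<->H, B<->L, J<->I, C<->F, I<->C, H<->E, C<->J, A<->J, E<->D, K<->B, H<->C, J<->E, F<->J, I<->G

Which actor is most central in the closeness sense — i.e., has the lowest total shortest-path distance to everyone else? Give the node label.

I

Farness (sum of distances to all others) for each node — A:23, B:21, C:19, D:24, E:23, F:26, G:27, H:21, I:17, J:18, K:22, L:31.
The smallest farness is 17, for I, so I has the highest closeness.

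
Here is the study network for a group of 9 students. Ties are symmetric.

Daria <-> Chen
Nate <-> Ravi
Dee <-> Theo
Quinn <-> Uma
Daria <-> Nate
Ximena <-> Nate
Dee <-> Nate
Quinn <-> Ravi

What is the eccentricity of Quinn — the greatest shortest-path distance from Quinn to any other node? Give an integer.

Distances from Quinn: Chen:4, Daria:3, Dee:3, Nate:2, Ravi:1, Theo:4, Uma:1, Ximena:3.
The largest is 4 (to Chen and Theo), so the eccentricity of Quinn is 4.

4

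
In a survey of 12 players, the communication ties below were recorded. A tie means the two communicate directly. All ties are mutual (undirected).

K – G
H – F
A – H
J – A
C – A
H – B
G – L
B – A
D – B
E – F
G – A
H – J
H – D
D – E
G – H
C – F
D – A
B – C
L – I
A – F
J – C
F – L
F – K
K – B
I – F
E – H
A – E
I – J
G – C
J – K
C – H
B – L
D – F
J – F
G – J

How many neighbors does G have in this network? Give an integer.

G is directly tied to A, C, H, J, K, and L. That is 6 neighbors, so the degree of G is 6.

6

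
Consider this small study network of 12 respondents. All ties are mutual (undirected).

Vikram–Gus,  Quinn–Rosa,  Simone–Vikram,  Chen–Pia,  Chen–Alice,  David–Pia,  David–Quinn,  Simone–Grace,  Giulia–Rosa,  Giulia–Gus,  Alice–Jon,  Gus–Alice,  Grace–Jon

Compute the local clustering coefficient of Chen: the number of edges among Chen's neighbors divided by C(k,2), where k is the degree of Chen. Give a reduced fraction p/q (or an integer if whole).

0

Chen's neighbors: Alice and Pia (k = 2).
Possible neighbor pairs: C(2,2) = 1. Edges among them: none → e = 0.
Clustering(Chen) = 0/1.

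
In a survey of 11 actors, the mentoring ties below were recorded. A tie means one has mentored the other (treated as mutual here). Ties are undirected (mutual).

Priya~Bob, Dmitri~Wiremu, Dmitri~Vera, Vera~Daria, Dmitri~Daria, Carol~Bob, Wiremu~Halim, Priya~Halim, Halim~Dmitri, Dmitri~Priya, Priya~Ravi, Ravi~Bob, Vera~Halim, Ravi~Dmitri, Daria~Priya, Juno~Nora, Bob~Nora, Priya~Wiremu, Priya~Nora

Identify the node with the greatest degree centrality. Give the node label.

Priya

Degrees — Bob:4, Carol:1, Daria:3, Dmitri:6, Halim:4, Juno:1, Nora:3, Priya:7, Ravi:3, Vera:3, Wiremu:3.
The maximum is 7, attained only by Priya.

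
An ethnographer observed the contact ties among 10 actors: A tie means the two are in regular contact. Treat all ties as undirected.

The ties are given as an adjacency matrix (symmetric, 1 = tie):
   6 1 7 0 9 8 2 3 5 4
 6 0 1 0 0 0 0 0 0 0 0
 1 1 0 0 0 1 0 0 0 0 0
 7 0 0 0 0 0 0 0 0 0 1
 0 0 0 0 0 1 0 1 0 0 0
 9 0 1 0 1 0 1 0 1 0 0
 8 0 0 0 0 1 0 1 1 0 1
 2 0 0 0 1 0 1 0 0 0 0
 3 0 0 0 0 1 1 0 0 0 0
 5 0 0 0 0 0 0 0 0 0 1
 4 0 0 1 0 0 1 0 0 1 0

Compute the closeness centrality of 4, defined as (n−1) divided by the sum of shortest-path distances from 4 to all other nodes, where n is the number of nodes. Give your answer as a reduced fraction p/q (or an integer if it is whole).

Distances from 4: 0:3, 1:3, 2:2, 3:2, 5:1, 6:4, 7:1, 8:1, 9:2. Sum = 19.
n = 10, so closeness = 9/19.

9/19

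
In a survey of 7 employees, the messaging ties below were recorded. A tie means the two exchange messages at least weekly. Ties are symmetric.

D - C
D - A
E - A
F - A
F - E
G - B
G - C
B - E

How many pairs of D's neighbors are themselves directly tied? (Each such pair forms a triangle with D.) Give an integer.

0

D's neighbors are A and C, but none of them are tied to each other, so no triangle contains D.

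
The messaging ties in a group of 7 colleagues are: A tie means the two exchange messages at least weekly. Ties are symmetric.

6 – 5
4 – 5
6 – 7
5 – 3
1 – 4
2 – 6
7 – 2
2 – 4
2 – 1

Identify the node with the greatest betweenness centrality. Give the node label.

Unnormalized betweenness of each node: 1:0, 2:7/2, 3:0, 4:3, 5:11/2, 6:3, 7:0.
5 has the largest value, 11/2, making it the main broker — the node through which the most shortest paths run.

5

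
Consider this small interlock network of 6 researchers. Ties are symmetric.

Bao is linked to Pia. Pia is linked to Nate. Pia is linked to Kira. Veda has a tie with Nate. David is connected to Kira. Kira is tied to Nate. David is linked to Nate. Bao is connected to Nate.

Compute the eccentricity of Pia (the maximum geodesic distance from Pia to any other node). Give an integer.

2

Distances from Pia: Bao:1, David:2, Kira:1, Nate:1, Veda:2.
The largest is 2 (to David and Veda), so the eccentricity of Pia is 2.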